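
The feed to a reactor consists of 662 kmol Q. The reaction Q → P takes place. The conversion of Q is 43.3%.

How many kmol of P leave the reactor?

287 kmol

Q reacted = 0.433 × 662 = 286.6 kmol; ν_Q = −1, so ξ = 286.6/1 = 286.6 kmol.
Outlet amounts (n = n₀ + ν ξ):
  Q: 662 − 1(286.6) = 375.4
  P: 0 + 1(286.6) = 286.6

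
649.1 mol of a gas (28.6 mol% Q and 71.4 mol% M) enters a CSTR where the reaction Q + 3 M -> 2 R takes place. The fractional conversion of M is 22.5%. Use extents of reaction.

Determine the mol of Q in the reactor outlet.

M reacted = 0.225 × 463.5 = 104.3 mol; ν_M = −3, so ξ = 104.3/3 = 34.76 mol.
Outlet amounts (n = n₀ + ν ξ):
  Q: 185.6 − 1(34.76) = 150.9
  M: 463.5 − 3(34.76) = 359.2
  R: 0 + 2(34.76) = 69.52

151 mol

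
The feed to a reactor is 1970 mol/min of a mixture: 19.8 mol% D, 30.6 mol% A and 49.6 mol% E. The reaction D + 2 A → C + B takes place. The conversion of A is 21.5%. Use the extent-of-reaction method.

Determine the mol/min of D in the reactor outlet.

A reacted = 0.215 × 602.8 = 129.6 mol/min; ν_A = −2, so ξ = 129.6/2 = 64.8 mol/min.
Outlet amounts (n = n₀ + ν ξ):
  D: 390.1 − 1(64.8) = 325.3
  A: 602.8 − 2(64.8) = 473.2
  C: 0 + 1(64.8) = 64.8
  B: 0 + 1(64.8) = 64.8
  E: 977.1 (inert)

325 mol/min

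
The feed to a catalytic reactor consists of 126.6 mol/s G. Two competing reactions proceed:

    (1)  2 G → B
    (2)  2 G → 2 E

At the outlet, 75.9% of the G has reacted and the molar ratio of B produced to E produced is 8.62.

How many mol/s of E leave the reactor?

5.27 mol/s

Conversion of G: G consumed = 0.759 × 126.6 = 96.09 mol/s = 2ξ₁ + 2ξ₂.
Selectivity: 1ξ₁ / (2ξ₂) = 8.62 → ξ₁ = 17.24 ξ₂.
Substitute: (2·17.24 + 2) ξ₂ = 96.09 → ξ₂ = 2.634 mol/s, ξ₁ = 45.41 mol/s.
Outlet amounts (n = n₀ + Σ ν·ξ):
  G: 126.6 − 2(45.41) − 2(2.634) = 30.51
  B: 0 + 1(45.41) = 45.41
  E: 0 + 2(2.634) = 5.268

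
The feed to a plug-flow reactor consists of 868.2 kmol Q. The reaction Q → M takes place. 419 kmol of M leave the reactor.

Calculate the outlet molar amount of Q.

449 kmol

For M: n = n₀ + 1ξ → 419 = 0 + 1ξ, giving ξ = 419 kmol.
Outlet amounts (n = n₀ + ν ξ):
  Q: 868.2 − 1(419) = 449.2
  M: 0 + 1(419) = 419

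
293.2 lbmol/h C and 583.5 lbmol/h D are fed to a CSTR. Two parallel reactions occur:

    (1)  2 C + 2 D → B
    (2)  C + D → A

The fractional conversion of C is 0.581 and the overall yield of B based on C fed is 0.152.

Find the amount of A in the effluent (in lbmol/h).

Yield of B: 1ξ₁ / 293.2 = 0.152 → ξ₁ = 44.57 lbmol/h.
Conversion of C: 2ξ₁ + 1ξ₂ = 0.581 × 293.2 = 170.3 → ξ₂ = 81.22 lbmol/h.
Outlet amounts (n = n₀ + Σ ν·ξ):
  C: 293.2 − 2(44.57) − 1(81.22) = 122.9
  D: 583.5 − 2(44.57) − 1(81.22) = 413.2
  B: 0 + 1(44.57) = 44.57
  A: 0 + 1(81.22) = 81.22

81.2 lbmol/h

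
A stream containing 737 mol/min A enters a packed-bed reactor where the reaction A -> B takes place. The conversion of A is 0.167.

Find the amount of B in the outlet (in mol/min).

123 mol/min

A reacted = 0.167 × 737 = 123.1 mol/min; ν_A = −1, so ξ = 123.1/1 = 123.1 mol/min.
Outlet amounts (n = n₀ + ν ξ):
  A: 737 − 1(123.1) = 613.9
  B: 0 + 1(123.1) = 123.1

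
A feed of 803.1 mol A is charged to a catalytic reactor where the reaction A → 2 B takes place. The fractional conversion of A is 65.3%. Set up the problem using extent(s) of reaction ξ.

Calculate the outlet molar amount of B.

1050 mol

A reacted = 0.653 × 803.1 = 524.4 mol; ν_A = −1, so ξ = 524.4/1 = 524.4 mol.
Outlet amounts (n = n₀ + ν ξ):
  A: 803.1 − 1(524.4) = 278.7
  B: 0 + 2(524.4) = 1049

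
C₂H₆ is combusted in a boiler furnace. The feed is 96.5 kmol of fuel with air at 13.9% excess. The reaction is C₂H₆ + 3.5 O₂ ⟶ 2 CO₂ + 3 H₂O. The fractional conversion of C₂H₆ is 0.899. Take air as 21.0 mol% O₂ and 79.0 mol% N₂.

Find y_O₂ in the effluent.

Stoichiometric O₂ = 3.5 × 96.5 = 337.8 kmol; O₂ fed = 337.8 × 1.139 = 384.7 kmol.
N₂ fed = 384.7 × 79/21 = 1447 kmol.
Fuel reacted = 0.899 × 96.5 → ξ = 86.75 kmol.
Outlet (n = n₀ + ν ξ):
  C₂H₆: 96.5 − 1(86.75) = 9.746
  O₂: 384.7 − 3.5(86.75) = 81.06
  N₂: 1447 (inert)
  CO₂: 0 + 2(86.75) = 173.5
  H₂O: 0 + 3(86.75) = 260.3
Total out = 1972 kmol; y_O₂ = 81.06 / 1972 = 0.04111.

0.0411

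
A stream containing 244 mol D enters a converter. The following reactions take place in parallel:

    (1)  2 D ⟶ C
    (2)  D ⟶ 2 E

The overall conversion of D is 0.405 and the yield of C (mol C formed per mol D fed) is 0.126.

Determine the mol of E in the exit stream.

74.7 mol

Yield of C: 1ξ₁ / 244 = 0.126 → ξ₁ = 30.74 mol.
Conversion of D: 2ξ₁ + 1ξ₂ = 0.405 × 244 = 98.82 → ξ₂ = 37.33 mol.
Outlet amounts (n = n₀ + Σ ν·ξ):
  D: 244 − 2(30.74) − 1(37.33) = 145.2
  C: 0 + 1(30.74) = 30.74
  E: 0 + 2(37.33) = 74.66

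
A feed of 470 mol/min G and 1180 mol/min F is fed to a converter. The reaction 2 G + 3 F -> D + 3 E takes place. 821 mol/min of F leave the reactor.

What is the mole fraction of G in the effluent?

0.151

For F: n = n₀ − 3ξ → 821 = 1180 − 3ξ, giving ξ = 119.7 mol/min.
Outlet amounts (n = n₀ + ν ξ):
  G: 470 − 2(119.7) = 230.7
  F: 1180 − 3(119.7) = 821
  D: 0 + 1(119.7) = 119.7
  E: 0 + 3(119.7) = 359
Total out = 1530 mol/min; y_G = 230.7 / 1530 = 0.1507.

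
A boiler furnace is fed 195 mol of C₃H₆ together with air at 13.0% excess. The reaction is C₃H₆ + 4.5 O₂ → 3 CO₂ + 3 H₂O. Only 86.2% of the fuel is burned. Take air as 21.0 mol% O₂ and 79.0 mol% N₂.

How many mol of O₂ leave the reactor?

Stoichiometric O₂ = 4.5 × 195 = 877.5 mol; O₂ fed = 877.5 × 1.130 = 991.6 mol.
N₂ fed = 991.6 × 79/21 = 3730 mol.
Fuel reacted = 0.862 × 195 → ξ = 168.1 mol.
Outlet (n = n₀ + ν ξ):
  C₃H₆: 195 − 1(168.1) = 26.91
  O₂: 991.6 − 4.5(168.1) = 235.2
  N₂: 3730 (inert)
  CO₂: 0 + 3(168.1) = 504.3
  H₂O: 0 + 3(168.1) = 504.3

235 mol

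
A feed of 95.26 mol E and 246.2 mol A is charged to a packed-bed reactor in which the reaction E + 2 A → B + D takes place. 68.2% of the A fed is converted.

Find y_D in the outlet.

A reacted = 0.682 × 246.2 = 167.9 mol; ν_A = −2, so ξ = 167.9/2 = 83.95 mol.
Outlet amounts (n = n₀ + ν ξ):
  E: 95.26 − 1(83.95) = 11.31
  A: 246.2 − 2(83.95) = 78.29
  B: 0 + 1(83.95) = 83.95
  D: 0 + 1(83.95) = 83.95
Total out = 257.5 mol; y_D = 83.95 / 257.5 = 0.326.

0.326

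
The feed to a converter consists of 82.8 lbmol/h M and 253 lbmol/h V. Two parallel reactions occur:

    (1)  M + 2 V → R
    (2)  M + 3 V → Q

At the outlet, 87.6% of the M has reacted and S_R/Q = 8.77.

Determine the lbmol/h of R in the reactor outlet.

65.1 lbmol/h

Conversion of M: M consumed = 0.876 × 82.8 = 72.53 lbmol/h = 1ξ₁ + 1ξ₂.
Selectivity: 1ξ₁ / (1ξ₂) = 8.77 → ξ₁ = 8.77 ξ₂.
Substitute: (1·8.77 + 1) ξ₂ = 72.53 → ξ₂ = 7.424 lbmol/h, ξ₁ = 65.11 lbmol/h.
Outlet amounts (n = n₀ + Σ ν·ξ):
  M: 82.8 − 1(65.11) − 1(7.424) = 10.27
  V: 253 − 2(65.11) − 3(7.424) = 100.5
  R: 0 + 1(65.11) = 65.11
  Q: 0 + 1(7.424) = 7.424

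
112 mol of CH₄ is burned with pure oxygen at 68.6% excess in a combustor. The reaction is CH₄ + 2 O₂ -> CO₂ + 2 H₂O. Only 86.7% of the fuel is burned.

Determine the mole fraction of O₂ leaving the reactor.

Stoichiometric O₂ = 2 × 112 = 224 mol; O₂ fed = 224 × 1.686 = 377.7 mol.
Fuel reacted = 0.867 × 112 → ξ = 97.1 mol.
Outlet (n = n₀ + ν ξ):
  CH₄: 112 − 1(97.1) = 14.9
  O₂: 377.7 − 2(97.1) = 183.5
  CO₂: 0 + 1(97.1) = 97.1
  H₂O: 0 + 2(97.1) = 194.2
Total out = 489.7 mol; y_O₂ = 183.5 / 489.7 = 0.3747.

0.375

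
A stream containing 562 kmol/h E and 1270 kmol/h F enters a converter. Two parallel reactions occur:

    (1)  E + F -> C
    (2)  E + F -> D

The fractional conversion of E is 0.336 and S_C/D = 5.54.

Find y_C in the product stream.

Conversion of E: E consumed = 0.336 × 562 = 188.8 kmol/h = 1ξ₁ + 1ξ₂.
Selectivity: 1ξ₁ / (1ξ₂) = 5.54 → ξ₁ = 5.54 ξ₂.
Substitute: (1·5.54 + 1) ξ₂ = 188.8 → ξ₂ = 28.87 kmol/h, ξ₁ = 160 kmol/h.
Outlet amounts (n = n₀ + Σ ν·ξ):
  E: 562 − 1(160) − 1(28.87) = 373.2
  F: 1270 − 1(160) − 1(28.87) = 1081
  C: 0 + 1(160) = 160
  D: 0 + 1(28.87) = 28.87
Total out = 1643 kmol/h; y_C = 160 / 1643 = 0.09735.

0.0973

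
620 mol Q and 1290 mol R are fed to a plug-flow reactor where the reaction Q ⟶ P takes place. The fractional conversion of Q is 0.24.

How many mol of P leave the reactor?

Q reacted = 0.24 × 620 = 148.8 mol; ν_Q = −1, so ξ = 148.8/1 = 148.8 mol.
Outlet amounts (n = n₀ + ν ξ):
  Q: 620 − 1(148.8) = 471.2
  P: 0 + 1(148.8) = 148.8
  R: 1290 (inert)

149 mol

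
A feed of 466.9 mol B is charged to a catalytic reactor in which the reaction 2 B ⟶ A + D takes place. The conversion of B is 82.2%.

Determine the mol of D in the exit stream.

192 mol

B reacted = 0.822 × 466.9 = 383.8 mol; ν_B = −2, so ξ = 383.8/2 = 191.9 mol.
Outlet amounts (n = n₀ + ν ξ):
  B: 466.9 − 2(191.9) = 83.11
  A: 0 + 1(191.9) = 191.9
  D: 0 + 1(191.9) = 191.9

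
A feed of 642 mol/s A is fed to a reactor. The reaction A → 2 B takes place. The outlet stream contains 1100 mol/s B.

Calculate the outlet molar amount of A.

For B: n = n₀ + 2ξ → 1100 = 0 + 2ξ, giving ξ = 550 mol/s.
Outlet amounts (n = n₀ + ν ξ):
  A: 642 − 1(550) = 92
  B: 0 + 2(550) = 1100

92 mol/s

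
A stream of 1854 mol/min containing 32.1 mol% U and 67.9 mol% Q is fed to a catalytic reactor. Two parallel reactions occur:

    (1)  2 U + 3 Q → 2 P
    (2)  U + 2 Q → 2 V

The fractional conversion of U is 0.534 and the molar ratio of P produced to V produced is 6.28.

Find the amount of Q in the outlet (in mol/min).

Conversion of U: U consumed = 0.534 × 595.1 = 317.8 mol/min = 2ξ₁ + 1ξ₂.
Selectivity: 2ξ₁ / (2ξ₂) = 6.28 → ξ₁ = 6.28 ξ₂.
Substitute: (2·6.28 + 1) ξ₂ = 317.8 → ξ₂ = 23.44 mol/min, ξ₁ = 147.2 mol/min.
Outlet amounts (n = n₀ + Σ ν·ξ):
  U: 595.1 − 2(147.2) − 1(23.44) = 277.3
  Q: 1259 − 3(147.2) − 2(23.44) = 770.4
  P: 0 + 2(147.2) = 294.4
  V: 0 + 2(23.44) = 46.87

770 mol/min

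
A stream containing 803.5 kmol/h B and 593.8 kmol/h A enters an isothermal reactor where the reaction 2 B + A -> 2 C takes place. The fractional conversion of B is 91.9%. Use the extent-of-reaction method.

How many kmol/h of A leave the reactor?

225 kmol/h

B reacted = 0.919 × 803.5 = 738.4 kmol/h; ν_B = −2, so ξ = 738.4/2 = 369.2 kmol/h.
Outlet amounts (n = n₀ + ν ξ):
  B: 803.5 − 2(369.2) = 65.08
  A: 593.8 − 1(369.2) = 224.6
  C: 0 + 2(369.2) = 738.4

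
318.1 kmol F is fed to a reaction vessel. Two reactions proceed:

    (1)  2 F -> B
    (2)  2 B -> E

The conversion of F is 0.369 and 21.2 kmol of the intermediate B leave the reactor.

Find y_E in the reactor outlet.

Conversion of F: F consumed = 2ξ₁ = 0.369 × 318.1 → ξ₁ = 58.69 kmol.
B balance: n_B = 0 + 1ξ₁ − 2ξ₂ = 21.2 → ξ₂ = (1·58.69 − 21.2)/2 = 18.74 kmol.
Outlet amounts (n = n₀ + Σ ν·ξ):
  F: 318.1 − 2(58.69) = 200.7
  B: 0 + 1(58.69) − 2(18.74) = 21.2
  E: 0 + 1(18.74) = 18.74
Total out = 240.7 kmol; y_E = 18.74 / 240.7 = 0.07789.

0.0779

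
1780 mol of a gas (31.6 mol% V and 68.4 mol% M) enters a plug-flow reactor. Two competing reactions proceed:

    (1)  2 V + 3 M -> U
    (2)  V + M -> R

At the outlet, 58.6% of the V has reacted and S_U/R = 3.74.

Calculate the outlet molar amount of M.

743 mol

Conversion of V: V consumed = 0.586 × 562.5 = 329.6 mol = 2ξ₁ + 1ξ₂.
Selectivity: 1ξ₁ / (1ξ₂) = 3.74 → ξ₁ = 3.74 ξ₂.
Substitute: (2·3.74 + 1) ξ₂ = 329.6 → ξ₂ = 38.87 mol, ξ₁ = 145.4 mol.
Outlet amounts (n = n₀ + Σ ν·ξ):
  V: 562.5 − 2(145.4) − 1(38.87) = 232.9
  M: 1218 − 3(145.4) − 1(38.87) = 742.5
  U: 0 + 1(145.4) = 145.4
  R: 0 + 1(38.87) = 38.87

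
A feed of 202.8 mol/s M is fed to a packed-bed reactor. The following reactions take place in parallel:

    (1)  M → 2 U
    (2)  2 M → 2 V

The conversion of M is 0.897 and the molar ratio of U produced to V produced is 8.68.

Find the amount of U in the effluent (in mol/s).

Conversion of M: M consumed = 0.897 × 202.8 = 181.9 mol/s = 1ξ₁ + 2ξ₂.
Selectivity: 2ξ₁ / (2ξ₂) = 8.68 → ξ₁ = 8.68 ξ₂.
Substitute: (1·8.68 + 2) ξ₂ = 181.9 → ξ₂ = 17.03 mol/s, ξ₁ = 147.8 mol/s.
Outlet amounts (n = n₀ + Σ ν·ξ):
  M: 202.8 − 1(147.8) − 2(17.03) = 20.89
  U: 0 + 2(147.8) = 295.7
  V: 0 + 2(17.03) = 34.07

296 mol/s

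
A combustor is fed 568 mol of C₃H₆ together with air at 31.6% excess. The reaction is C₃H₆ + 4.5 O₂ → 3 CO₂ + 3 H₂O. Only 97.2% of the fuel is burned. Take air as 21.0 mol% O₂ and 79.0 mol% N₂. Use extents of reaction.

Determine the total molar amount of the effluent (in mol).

16900 mol

Stoichiometric O₂ = 4.5 × 568 = 2556 mol; O₂ fed = 2556 × 1.316 = 3364 mol.
N₂ fed = 3364 × 79/21 = 12650 mol.
Fuel reacted = 0.972 × 568 → ξ = 552.1 mol.
Outlet (n = n₀ + ν ξ):
  C₃H₆: 568 − 1(552.1) = 15.9
  O₂: 3364 − 4.5(552.1) = 879.3
  N₂: 12650 (inert)
  CO₂: 0 + 3(552.1) = 1656
  H₂O: 0 + 3(552.1) = 1656
Total out = 15.9 + 879.3 + 12650 + 1656 + 1656 = 16860 mol.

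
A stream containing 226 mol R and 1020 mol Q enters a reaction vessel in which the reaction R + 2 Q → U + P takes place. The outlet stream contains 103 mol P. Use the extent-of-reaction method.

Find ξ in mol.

ξ = 103 mol

For P: n = n₀ + 1ξ → 103 = 0 + 1ξ, giving ξ = 103 mol.
Outlet amounts (n = n₀ + ν ξ):
  R: 226 − 1(103) = 123
  Q: 1020 − 2(103) = 814
  U: 0 + 1(103) = 103
  P: 0 + 1(103) = 103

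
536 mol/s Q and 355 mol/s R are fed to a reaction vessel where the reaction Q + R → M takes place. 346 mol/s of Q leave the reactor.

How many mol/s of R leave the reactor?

165 mol/s

For Q: n = n₀ − 1ξ → 346 = 536 − 1ξ, giving ξ = 190 mol/s.
Outlet amounts (n = n₀ + ν ξ):
  Q: 536 − 1(190) = 346
  R: 355 − 1(190) = 165
  M: 0 + 1(190) = 190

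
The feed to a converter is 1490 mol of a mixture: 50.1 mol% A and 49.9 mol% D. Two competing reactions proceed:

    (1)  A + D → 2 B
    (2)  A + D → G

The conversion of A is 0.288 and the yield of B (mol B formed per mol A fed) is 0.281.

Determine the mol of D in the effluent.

Yield of B: 2ξ₁ / 746.5 = 0.281 → ξ₁ = 104.9 mol.
Conversion of A: 1ξ₁ + 1ξ₂ = 0.288 × 746.5 = 215 → ξ₂ = 110.1 mol.
Outlet amounts (n = n₀ + Σ ν·ξ):
  A: 746.5 − 1(104.9) − 1(110.1) = 531.5
  D: 743.5 − 1(104.9) − 1(110.1) = 528.5
  B: 0 + 2(104.9) = 209.8
  G: 0 + 1(110.1) = 110.1

529 mol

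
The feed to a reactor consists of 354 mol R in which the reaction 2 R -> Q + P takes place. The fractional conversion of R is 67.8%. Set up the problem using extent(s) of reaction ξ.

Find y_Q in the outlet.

0.339

R reacted = 0.678 × 354 = 240 mol; ν_R = −2, so ξ = 240/2 = 120 mol.
Outlet amounts (n = n₀ + ν ξ):
  R: 354 − 2(120) = 114
  Q: 0 + 1(120) = 120
  P: 0 + 1(120) = 120
Total out = 354 mol; y_Q = 120 / 354 = 0.339.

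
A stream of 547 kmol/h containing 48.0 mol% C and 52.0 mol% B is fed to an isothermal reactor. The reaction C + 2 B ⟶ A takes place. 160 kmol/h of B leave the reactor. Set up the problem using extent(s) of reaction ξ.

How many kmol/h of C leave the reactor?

For B: n = n₀ − 2ξ → 160 = 284.4 − 2ξ, giving ξ = 62.22 kmol/h.
Outlet amounts (n = n₀ + ν ξ):
  C: 262.6 − 1(62.22) = 200.3
  B: 284.4 − 2(62.22) = 160
  A: 0 + 1(62.22) = 62.22

200 kmol/h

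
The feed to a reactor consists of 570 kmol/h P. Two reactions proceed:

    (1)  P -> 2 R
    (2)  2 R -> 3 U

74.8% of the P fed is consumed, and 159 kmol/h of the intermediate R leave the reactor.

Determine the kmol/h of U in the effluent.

Conversion of P: P consumed = 1ξ₁ = 0.748 × 570 → ξ₁ = 426.4 kmol/h.
R balance: n_R = 0 + 2ξ₁ − 2ξ₂ = 159 → ξ₂ = (2·426.4 − 159)/2 = 346.9 kmol/h.
Outlet amounts (n = n₀ + Σ ν·ξ):
  P: 570 − 1(426.4) = 143.6
  R: 0 + 2(426.4) − 2(346.9) = 159
  U: 0 + 3(346.9) = 1041

1040 kmol/h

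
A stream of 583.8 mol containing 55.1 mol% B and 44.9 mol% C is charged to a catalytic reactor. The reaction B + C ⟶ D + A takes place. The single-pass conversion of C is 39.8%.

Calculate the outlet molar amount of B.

C reacted = 0.398 × 262.1 = 104.3 mol; ν_C = −1, so ξ = 104.3/1 = 104.3 mol.
Outlet amounts (n = n₀ + ν ξ):
  B: 321.7 − 1(104.3) = 217.3
  C: 262.1 − 1(104.3) = 157.8
  D: 0 + 1(104.3) = 104.3
  A: 0 + 1(104.3) = 104.3

217 mol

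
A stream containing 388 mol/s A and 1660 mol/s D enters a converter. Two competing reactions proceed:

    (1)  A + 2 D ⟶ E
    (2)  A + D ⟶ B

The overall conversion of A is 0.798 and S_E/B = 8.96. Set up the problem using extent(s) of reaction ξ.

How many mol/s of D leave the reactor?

1070 mol/s

Conversion of A: A consumed = 0.798 × 388 = 309.6 mol/s = 1ξ₁ + 1ξ₂.
Selectivity: 1ξ₁ / (1ξ₂) = 8.96 → ξ₁ = 8.96 ξ₂.
Substitute: (1·8.96 + 1) ξ₂ = 309.6 → ξ₂ = 31.09 mol/s, ξ₁ = 278.5 mol/s.
Outlet amounts (n = n₀ + Σ ν·ξ):
  A: 388 − 1(278.5) − 1(31.09) = 78.38
  D: 1660 − 2(278.5) − 1(31.09) = 1072
  E: 0 + 1(278.5) = 278.5
  B: 0 + 1(31.09) = 31.09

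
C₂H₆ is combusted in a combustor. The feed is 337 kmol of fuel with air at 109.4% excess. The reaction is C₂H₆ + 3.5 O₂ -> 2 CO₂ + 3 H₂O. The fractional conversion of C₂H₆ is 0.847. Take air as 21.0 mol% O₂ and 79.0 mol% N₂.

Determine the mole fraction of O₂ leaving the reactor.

0.12

Stoichiometric O₂ = 3.5 × 337 = 1180 kmol; O₂ fed = 1180 × 2.094 = 2470 kmol.
N₂ fed = 2470 × 79/21 = 9291 kmol.
Fuel reacted = 0.847 × 337 → ξ = 285.4 kmol.
Outlet (n = n₀ + ν ξ):
  C₂H₆: 337 − 1(285.4) = 51.56
  O₂: 2470 − 3.5(285.4) = 1471
  N₂: 9291 (inert)
  CO₂: 0 + 2(285.4) = 570.9
  H₂O: 0 + 3(285.4) = 856.3
Total out = 12240 kmol; y_O₂ = 1471 / 12240 = 0.1202.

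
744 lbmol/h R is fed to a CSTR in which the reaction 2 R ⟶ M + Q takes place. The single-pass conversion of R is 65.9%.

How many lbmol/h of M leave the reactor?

R reacted = 0.659 × 744 = 490.3 lbmol/h; ν_R = −2, so ξ = 490.3/2 = 245.1 lbmol/h.
Outlet amounts (n = n₀ + ν ξ):
  R: 744 − 2(245.1) = 253.7
  M: 0 + 1(245.1) = 245.1
  Q: 0 + 1(245.1) = 245.1

245 lbmol/h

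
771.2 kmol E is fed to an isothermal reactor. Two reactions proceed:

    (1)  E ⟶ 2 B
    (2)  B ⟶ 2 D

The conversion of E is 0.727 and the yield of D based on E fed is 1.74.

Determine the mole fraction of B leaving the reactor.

0.225

Conversion of E: E consumed = 1ξ₁ = 0.727 × 771.2 → ξ₁ = 560.7 kmol.
Yield of D: 2ξ₂ / 771.2 = 1.74 → ξ₂ = 670.9 kmol.
Outlet amounts (n = n₀ + Σ ν·ξ):
  E: 771.2 − 1(560.7) = 210.5
  B: 0 + 2(560.7) − 1(670.9) = 450.4
  D: 0 + 2(670.9) = 1342
Total out = 2003 kmol; y_B = 450.4 / 2003 = 0.2249.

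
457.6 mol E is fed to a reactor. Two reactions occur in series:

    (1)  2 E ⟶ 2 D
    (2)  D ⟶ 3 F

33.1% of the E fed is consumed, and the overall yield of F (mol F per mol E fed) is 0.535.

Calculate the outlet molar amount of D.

69.9 mol

Conversion of E: E consumed = 2ξ₁ = 0.331 × 457.6 → ξ₁ = 75.73 mol.
Yield of F: 3ξ₂ / 457.6 = 0.535 → ξ₂ = 81.61 mol.
Outlet amounts (n = n₀ + Σ ν·ξ):
  E: 457.6 − 2(75.73) = 306.1
  D: 0 + 2(75.73) − 1(81.61) = 69.86
  F: 0 + 3(81.61) = 244.8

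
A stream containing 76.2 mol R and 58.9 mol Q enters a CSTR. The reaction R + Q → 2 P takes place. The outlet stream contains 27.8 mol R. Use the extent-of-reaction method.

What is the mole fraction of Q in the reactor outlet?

0.0777

For R: n = n₀ − 1ξ → 27.8 = 76.2 − 1ξ, giving ξ = 48.4 mol.
Outlet amounts (n = n₀ + ν ξ):
  R: 76.2 − 1(48.4) = 27.8
  Q: 58.9 − 1(48.4) = 10.5
  P: 0 + 2(48.4) = 96.8
Total out = 135.1 mol; y_Q = 10.5 / 135.1 = 0.07772.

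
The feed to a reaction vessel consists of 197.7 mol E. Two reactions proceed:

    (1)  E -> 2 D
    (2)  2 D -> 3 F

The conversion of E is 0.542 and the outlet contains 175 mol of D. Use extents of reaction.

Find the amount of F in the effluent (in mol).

Conversion of E: E consumed = 1ξ₁ = 0.542 × 197.7 → ξ₁ = 107.2 mol.
D balance: n_D = 0 + 2ξ₁ − 2ξ₂ = 175 → ξ₂ = (2·107.2 − 175)/2 = 19.65 mol.
Outlet amounts (n = n₀ + Σ ν·ξ):
  E: 197.7 − 1(107.2) = 90.55
  D: 0 + 2(107.2) − 2(19.65) = 175
  F: 0 + 3(19.65) = 58.96

59 mol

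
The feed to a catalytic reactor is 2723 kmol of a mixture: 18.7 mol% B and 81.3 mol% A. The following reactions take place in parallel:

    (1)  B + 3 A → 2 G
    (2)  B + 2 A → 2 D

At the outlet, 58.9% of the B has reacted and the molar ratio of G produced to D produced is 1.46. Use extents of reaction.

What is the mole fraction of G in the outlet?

Conversion of B: B consumed = 0.589 × 509.2 = 299.9 kmol = 1ξ₁ + 1ξ₂.
Selectivity: 2ξ₁ / (2ξ₂) = 1.46 → ξ₁ = 1.46 ξ₂.
Substitute: (1·1.46 + 1) ξ₂ = 299.9 → ξ₂ = 121.9 kmol, ξ₁ = 178 kmol.
Outlet amounts (n = n₀ + Σ ν·ξ):
  B: 509.2 − 1(178) − 1(121.9) = 209.3
  A: 2214 − 3(178) − 2(121.9) = 1436
  G: 0 + 2(178) = 356
  D: 0 + 2(121.9) = 243.8
Total out = 2245 kmol; y_G = 356 / 2245 = 0.1586.

0.159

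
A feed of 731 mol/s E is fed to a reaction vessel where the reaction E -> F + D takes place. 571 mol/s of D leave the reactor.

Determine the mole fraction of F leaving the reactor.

0.439

For D: n = n₀ + 1ξ → 571 = 0 + 1ξ, giving ξ = 571 mol/s.
Outlet amounts (n = n₀ + ν ξ):
  E: 731 − 1(571) = 160
  F: 0 + 1(571) = 571
  D: 0 + 1(571) = 571
Total out = 1302 mol/s; y_F = 571 / 1302 = 0.4386.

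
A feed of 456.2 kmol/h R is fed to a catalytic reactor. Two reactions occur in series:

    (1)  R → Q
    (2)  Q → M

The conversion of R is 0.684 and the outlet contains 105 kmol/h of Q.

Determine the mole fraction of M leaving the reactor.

0.454

Conversion of R: R consumed = 1ξ₁ = 0.684 × 456.2 → ξ₁ = 312 kmol/h.
Q balance: n_Q = 0 + 1ξ₁ − 1ξ₂ = 105 → ξ₂ = (1·312 − 105)/1 = 207 kmol/h.
Outlet amounts (n = n₀ + Σ ν·ξ):
  R: 456.2 − 1(312) = 144.2
  Q: 0 + 1(312) − 1(207) = 105
  M: 0 + 1(207) = 207
Total out = 456.2 kmol/h; y_M = 207 / 456.2 = 0.4538.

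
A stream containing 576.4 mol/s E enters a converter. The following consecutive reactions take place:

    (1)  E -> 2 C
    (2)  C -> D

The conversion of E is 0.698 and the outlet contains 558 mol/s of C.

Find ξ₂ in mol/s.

ξ₂ = 247 mol/s

Conversion of E: E consumed = 1ξ₁ = 0.698 × 576.4 → ξ₁ = 402.3 mol/s.
C balance: n_C = 0 + 2ξ₁ − 1ξ₂ = 558 → ξ₂ = (2·402.3 − 558)/1 = 246.7 mol/s.
Outlet amounts (n = n₀ + Σ ν·ξ):
  E: 576.4 − 1(402.3) = 174.1
  C: 0 + 2(402.3) − 1(246.7) = 558
  D: 0 + 1(246.7) = 246.7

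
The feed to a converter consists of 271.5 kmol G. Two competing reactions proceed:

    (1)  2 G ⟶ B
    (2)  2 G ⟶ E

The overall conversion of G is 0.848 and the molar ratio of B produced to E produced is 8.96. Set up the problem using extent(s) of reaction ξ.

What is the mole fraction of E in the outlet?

Conversion of G: G consumed = 0.848 × 271.5 = 230.2 kmol = 2ξ₁ + 2ξ₂.
Selectivity: 1ξ₁ / (1ξ₂) = 8.96 → ξ₁ = 8.96 ξ₂.
Substitute: (2·8.96 + 2) ξ₂ = 230.2 → ξ₂ = 11.56 kmol, ξ₁ = 103.6 kmol.
Outlet amounts (n = n₀ + Σ ν·ξ):
  G: 271.5 − 2(103.6) − 2(11.56) = 41.27
  B: 0 + 1(103.6) = 103.6
  E: 0 + 1(11.56) = 11.56
Total out = 156.4 kmol; y_E = 11.56 / 156.4 = 0.07391.

0.0739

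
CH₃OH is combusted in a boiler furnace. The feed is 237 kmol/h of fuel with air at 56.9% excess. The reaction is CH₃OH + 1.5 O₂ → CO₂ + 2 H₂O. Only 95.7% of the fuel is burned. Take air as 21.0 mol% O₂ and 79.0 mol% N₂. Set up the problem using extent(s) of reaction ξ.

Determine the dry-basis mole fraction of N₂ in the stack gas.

0.822

Stoichiometric O₂ = 1.5 × 237 = 355.5 kmol/h; O₂ fed = 355.5 × 1.569 = 557.8 kmol/h.
N₂ fed = 557.8 × 79/21 = 2098 kmol/h.
Fuel reacted = 0.957 × 237 → ξ = 226.8 kmol/h.
Outlet (n = n₀ + ν ξ):
  CH₃OH: 237 − 1(226.8) = 10.19
  O₂: 557.8 − 1.5(226.8) = 217.6
  N₂: 2098 (inert)
  CO₂: 0 + 1(226.8) = 226.8
  H₂O: 0 + 2(226.8) = 453.6
Dry total = 2553 kmol/h; y_N₂ (dry) = 2098 / 2553 = 0.8219.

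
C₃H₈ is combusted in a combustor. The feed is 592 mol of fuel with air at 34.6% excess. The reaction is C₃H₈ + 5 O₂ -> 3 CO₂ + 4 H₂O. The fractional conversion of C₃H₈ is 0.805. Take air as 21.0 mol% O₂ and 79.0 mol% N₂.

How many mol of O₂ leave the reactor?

Stoichiometric O₂ = 5 × 592 = 2960 mol; O₂ fed = 2960 × 1.346 = 3984 mol.
N₂ fed = 3984 × 79/21 = 14990 mol.
Fuel reacted = 0.805 × 592 → ξ = 476.6 mol.
Outlet (n = n₀ + ν ξ):
  C₃H₈: 592 − 1(476.6) = 115.4
  O₂: 3984 − 5(476.6) = 1601
  N₂: 14990 (inert)
  CO₂: 0 + 3(476.6) = 1430
  H₂O: 0 + 4(476.6) = 1906

1600 mol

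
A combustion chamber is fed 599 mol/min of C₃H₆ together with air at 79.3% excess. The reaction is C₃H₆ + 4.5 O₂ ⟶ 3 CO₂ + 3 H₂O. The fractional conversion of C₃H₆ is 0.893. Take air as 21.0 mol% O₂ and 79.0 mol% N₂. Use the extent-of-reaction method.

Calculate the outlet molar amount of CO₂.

1600 mol/min

Stoichiometric O₂ = 4.5 × 599 = 2696 mol/min; O₂ fed = 2696 × 1.793 = 4833 mol/min.
N₂ fed = 4833 × 79/21 = 18180 mol/min.
Fuel reacted = 0.893 × 599 → ξ = 534.9 mol/min.
Outlet (n = n₀ + ν ξ):
  C₃H₆: 599 − 1(534.9) = 64.09
  O₂: 4833 − 4.5(534.9) = 2426
  N₂: 18180 (inert)
  CO₂: 0 + 3(534.9) = 1605
  H₂O: 0 + 3(534.9) = 1605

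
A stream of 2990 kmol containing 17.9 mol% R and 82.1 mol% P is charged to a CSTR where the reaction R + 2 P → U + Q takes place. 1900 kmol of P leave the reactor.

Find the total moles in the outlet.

For P: n = n₀ − 2ξ → 1900 = 2455 − 2ξ, giving ξ = 277.4 kmol.
Outlet amounts (n = n₀ + ν ξ):
  R: 535.2 − 1(277.4) = 257.8
  P: 2455 − 2(277.4) = 1900
  U: 0 + 1(277.4) = 277.4
  Q: 0 + 1(277.4) = 277.4
Total out = 257.8 + 1900 + 277.4 + 277.4 = 2713 kmol.

2710 kmol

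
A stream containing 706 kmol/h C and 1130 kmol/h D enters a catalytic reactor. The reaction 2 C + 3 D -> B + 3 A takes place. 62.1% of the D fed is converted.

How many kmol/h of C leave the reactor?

D reacted = 0.621 × 1130 = 701.7 kmol/h; ν_D = −3, so ξ = 701.7/3 = 233.9 kmol/h.
Outlet amounts (n = n₀ + ν ξ):
  C: 706 − 2(233.9) = 238.2
  D: 1130 − 3(233.9) = 428.3
  B: 0 + 1(233.9) = 233.9
  A: 0 + 3(233.9) = 701.7

238 kmol/h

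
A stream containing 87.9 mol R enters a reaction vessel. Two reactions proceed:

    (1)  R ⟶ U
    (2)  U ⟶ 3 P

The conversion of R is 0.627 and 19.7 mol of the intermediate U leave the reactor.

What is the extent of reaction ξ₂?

Conversion of R: R consumed = 1ξ₁ = 0.627 × 87.9 → ξ₁ = 55.11 mol.
U balance: n_U = 0 + 1ξ₁ − 1ξ₂ = 19.7 → ξ₂ = (1·55.11 − 19.7)/1 = 35.41 mol.
Outlet amounts (n = n₀ + Σ ν·ξ):
  R: 87.9 − 1(55.11) = 32.79
  U: 0 + 1(55.11) − 1(35.41) = 19.7
  P: 0 + 3(35.41) = 106.2

ξ₂ = 35.4 mol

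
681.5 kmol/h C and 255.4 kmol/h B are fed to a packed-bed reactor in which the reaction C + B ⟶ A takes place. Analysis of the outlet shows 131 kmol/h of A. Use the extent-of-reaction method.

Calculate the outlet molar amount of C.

For A: n = n₀ + 1ξ → 131 = 0 + 1ξ, giving ξ = 131 kmol/h.
Outlet amounts (n = n₀ + ν ξ):
  C: 681.5 − 1(131) = 550.5
  B: 255.4 − 1(131) = 124.4
  A: 0 + 1(131) = 131

550 kmol/h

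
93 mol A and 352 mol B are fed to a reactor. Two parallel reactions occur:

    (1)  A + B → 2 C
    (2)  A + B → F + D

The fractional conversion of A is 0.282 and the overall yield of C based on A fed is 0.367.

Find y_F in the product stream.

0.0206

Yield of C: 2ξ₁ / 93 = 0.367 → ξ₁ = 17.07 mol.
Conversion of A: 1ξ₁ + 1ξ₂ = 0.282 × 93 = 26.23 → ξ₂ = 9.16 mol.
Outlet amounts (n = n₀ + Σ ν·ξ):
  A: 93 − 1(17.07) − 1(9.16) = 66.77
  B: 352 − 1(17.07) − 1(9.16) = 325.8
  C: 0 + 2(17.07) = 34.13
  F: 0 + 1(9.16) = 9.16
  D: 0 + 1(9.16) = 9.16
Total out = 445 mol; y_F = 9.16 / 445 = 0.02059.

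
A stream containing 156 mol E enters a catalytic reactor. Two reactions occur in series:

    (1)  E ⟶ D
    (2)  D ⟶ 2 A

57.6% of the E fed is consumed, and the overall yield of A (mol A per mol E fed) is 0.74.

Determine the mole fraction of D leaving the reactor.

0.15

Conversion of E: E consumed = 1ξ₁ = 0.576 × 156 → ξ₁ = 89.86 mol.
Yield of A: 2ξ₂ / 156 = 0.74 → ξ₂ = 57.72 mol.
Outlet amounts (n = n₀ + Σ ν·ξ):
  E: 156 − 1(89.86) = 66.14
  D: 0 + 1(89.86) − 1(57.72) = 32.14
  A: 0 + 2(57.72) = 115.4
Total out = 213.7 mol; y_D = 32.14 / 213.7 = 0.1504.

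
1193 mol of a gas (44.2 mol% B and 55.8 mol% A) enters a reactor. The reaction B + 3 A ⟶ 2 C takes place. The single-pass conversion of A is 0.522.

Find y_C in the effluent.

A reacted = 0.522 × 665.7 = 347.5 mol; ν_A = −3, so ξ = 347.5/3 = 115.8 mol.
Outlet amounts (n = n₀ + ν ξ):
  B: 527.3 − 1(115.8) = 411.5
  A: 665.7 − 3(115.8) = 318.2
  C: 0 + 2(115.8) = 231.7
Total out = 961.3 mol; y_C = 231.7 / 961.3 = 0.241.

0.241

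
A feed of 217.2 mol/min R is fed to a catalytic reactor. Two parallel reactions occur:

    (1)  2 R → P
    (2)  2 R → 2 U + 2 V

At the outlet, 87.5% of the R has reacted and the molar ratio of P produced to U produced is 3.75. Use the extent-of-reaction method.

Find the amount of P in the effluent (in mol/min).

83.8 mol/min

Conversion of R: R consumed = 0.875 × 217.2 = 190 mol/min = 2ξ₁ + 2ξ₂.
Selectivity: 1ξ₁ / (2ξ₂) = 3.75 → ξ₁ = 7.5 ξ₂.
Substitute: (2·7.5 + 2) ξ₂ = 190 → ξ₂ = 11.18 mol/min, ξ₁ = 83.85 mol/min.
Outlet amounts (n = n₀ + Σ ν·ξ):
  R: 217.2 − 2(83.85) − 2(11.18) = 27.15
  P: 0 + 1(83.85) = 83.85
  U: 0 + 2(11.18) = 22.36
  V: 0 + 2(11.18) = 22.36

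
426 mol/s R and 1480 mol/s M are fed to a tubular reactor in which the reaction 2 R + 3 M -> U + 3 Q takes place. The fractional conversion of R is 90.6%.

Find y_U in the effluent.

0.113

R reacted = 0.906 × 426 = 386 mol/s; ν_R = −2, so ξ = 386/2 = 193 mol/s.
Outlet amounts (n = n₀ + ν ξ):
  R: 426 − 2(193) = 40.04
  M: 1480 − 3(193) = 901.1
  U: 0 + 1(193) = 193
  Q: 0 + 3(193) = 578.9
Total out = 1713 mol/s; y_U = 193 / 1713 = 0.1127.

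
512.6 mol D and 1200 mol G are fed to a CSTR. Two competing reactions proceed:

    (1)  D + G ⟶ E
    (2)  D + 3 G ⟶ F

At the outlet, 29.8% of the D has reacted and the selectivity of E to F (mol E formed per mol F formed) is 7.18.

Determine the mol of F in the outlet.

18.7 mol

Conversion of D: D consumed = 0.298 × 512.6 = 152.8 mol = 1ξ₁ + 1ξ₂.
Selectivity: 1ξ₁ / (1ξ₂) = 7.18 → ξ₁ = 7.18 ξ₂.
Substitute: (1·7.18 + 1) ξ₂ = 152.8 → ξ₂ = 18.67 mol, ξ₁ = 134.1 mol.
Outlet amounts (n = n₀ + Σ ν·ξ):
  D: 512.6 − 1(134.1) − 1(18.67) = 359.8
  G: 1200 − 1(134.1) − 3(18.67) = 1010
  E: 0 + 1(134.1) = 134.1
  F: 0 + 1(18.67) = 18.67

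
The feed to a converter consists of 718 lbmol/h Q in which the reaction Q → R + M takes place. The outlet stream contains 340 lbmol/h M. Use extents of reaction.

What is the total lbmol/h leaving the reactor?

1060 lbmol/h

For M: n = n₀ + 1ξ → 340 = 0 + 1ξ, giving ξ = 340 lbmol/h.
Outlet amounts (n = n₀ + ν ξ):
  Q: 718 − 1(340) = 378
  R: 0 + 1(340) = 340
  M: 0 + 1(340) = 340
Total out = 378 + 340 + 340 = 1058 lbmol/h.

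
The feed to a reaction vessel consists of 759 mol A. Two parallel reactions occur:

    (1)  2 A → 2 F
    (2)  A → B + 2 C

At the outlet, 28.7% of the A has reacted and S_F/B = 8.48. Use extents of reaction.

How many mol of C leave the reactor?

46 mol

Conversion of A: A consumed = 0.287 × 759 = 217.8 mol = 2ξ₁ + 1ξ₂.
Selectivity: 2ξ₁ / (1ξ₂) = 8.48 → ξ₁ = 4.24 ξ₂.
Substitute: (2·4.24 + 1) ξ₂ = 217.8 → ξ₂ = 22.98 mol, ξ₁ = 97.43 mol.
Outlet amounts (n = n₀ + Σ ν·ξ):
  A: 759 − 2(97.43) − 1(22.98) = 541.2
  F: 0 + 2(97.43) = 194.9
  B: 0 + 1(22.98) = 22.98
  C: 0 + 2(22.98) = 45.96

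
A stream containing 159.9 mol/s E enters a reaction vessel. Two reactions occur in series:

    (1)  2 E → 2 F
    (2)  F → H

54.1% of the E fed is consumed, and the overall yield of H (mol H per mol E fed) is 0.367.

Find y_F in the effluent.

Conversion of E: E consumed = 2ξ₁ = 0.541 × 159.9 → ξ₁ = 43.25 mol/s.
Yield of H: 1ξ₂ / 159.9 = 0.367 → ξ₂ = 58.68 mol/s.
Outlet amounts (n = n₀ + Σ ν·ξ):
  E: 159.9 − 2(43.25) = 73.39
  F: 0 + 2(43.25) − 1(58.68) = 27.82
  H: 0 + 1(58.68) = 58.68
Total out = 159.9 mol/s; y_F = 27.82 / 159.9 = 0.174.

0.174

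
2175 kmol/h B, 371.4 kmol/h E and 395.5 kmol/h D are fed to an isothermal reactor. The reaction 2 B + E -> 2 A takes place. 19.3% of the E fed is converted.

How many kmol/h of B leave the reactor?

E reacted = 0.193 × 371.4 = 71.68 kmol/h; ν_E = −1, so ξ = 71.68/1 = 71.68 kmol/h.
Outlet amounts (n = n₀ + ν ξ):
  B: 2175 − 2(71.68) = 2032
  E: 371.4 − 1(71.68) = 299.7
  A: 0 + 2(71.68) = 143.4
  D: 395.5 (inert)

2030 kmol/h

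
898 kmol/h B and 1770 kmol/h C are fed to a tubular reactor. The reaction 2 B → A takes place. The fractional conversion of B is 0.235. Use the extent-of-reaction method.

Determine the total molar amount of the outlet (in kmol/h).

B reacted = 0.235 × 898 = 211 kmol/h; ν_B = −2, so ξ = 211/2 = 105.5 kmol/h.
Outlet amounts (n = n₀ + ν ξ):
  B: 898 − 2(105.5) = 687
  A: 0 + 1(105.5) = 105.5
  C: 1770 (inert)
Total out = 687 + 105.5 + 1770 = 2562 kmol/h.

2560 kmol/h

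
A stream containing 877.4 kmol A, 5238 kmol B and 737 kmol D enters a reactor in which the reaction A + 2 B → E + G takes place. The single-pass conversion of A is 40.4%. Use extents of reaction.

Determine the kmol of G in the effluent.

354 kmol

A reacted = 0.404 × 877.4 = 354.5 kmol; ν_A = −1, so ξ = 354.5/1 = 354.5 kmol.
Outlet amounts (n = n₀ + ν ξ):
  A: 877.4 − 1(354.5) = 522.9
  B: 5238 − 2(354.5) = 4529
  E: 0 + 1(354.5) = 354.5
  G: 0 + 1(354.5) = 354.5
  D: 737 (inert)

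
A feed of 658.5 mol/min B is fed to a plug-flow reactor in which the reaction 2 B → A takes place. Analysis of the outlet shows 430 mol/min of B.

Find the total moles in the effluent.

For B: n = n₀ − 2ξ → 430 = 658.5 − 2ξ, giving ξ = 114.2 mol/min.
Outlet amounts (n = n₀ + ν ξ):
  B: 658.5 − 2(114.2) = 430
  A: 0 + 1(114.2) = 114.2
Total out = 430 + 114.2 = 544.2 mol/min.

544 mol/min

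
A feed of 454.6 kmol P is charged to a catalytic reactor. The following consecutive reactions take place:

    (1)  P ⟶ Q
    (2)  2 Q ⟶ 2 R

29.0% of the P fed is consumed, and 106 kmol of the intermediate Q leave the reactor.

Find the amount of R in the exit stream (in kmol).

Conversion of P: P consumed = 1ξ₁ = 0.29 × 454.6 → ξ₁ = 131.8 kmol.
Q balance: n_Q = 0 + 1ξ₁ − 2ξ₂ = 106 → ξ₂ = (1·131.8 − 106)/2 = 12.92 kmol.
Outlet amounts (n = n₀ + Σ ν·ξ):
  P: 454.6 − 1(131.8) = 322.8
  Q: 0 + 1(131.8) − 2(12.92) = 106
  R: 0 + 2(12.92) = 25.83

25.8 kmol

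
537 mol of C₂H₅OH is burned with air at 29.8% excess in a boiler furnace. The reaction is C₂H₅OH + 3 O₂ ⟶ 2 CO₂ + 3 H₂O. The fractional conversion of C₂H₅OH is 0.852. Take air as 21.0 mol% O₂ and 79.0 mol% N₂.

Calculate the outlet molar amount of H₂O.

Stoichiometric O₂ = 3 × 537 = 1611 mol; O₂ fed = 1611 × 1.298 = 2091 mol.
N₂ fed = 2091 × 79/21 = 7866 mol.
Fuel reacted = 0.852 × 537 → ξ = 457.5 mol.
Outlet (n = n₀ + ν ξ):
  C₂H₅OH: 537 − 1(457.5) = 79.48
  O₂: 2091 − 3(457.5) = 718.5
  N₂: 7866 (inert)
  CO₂: 0 + 2(457.5) = 915
  H₂O: 0 + 3(457.5) = 1373

1370 mol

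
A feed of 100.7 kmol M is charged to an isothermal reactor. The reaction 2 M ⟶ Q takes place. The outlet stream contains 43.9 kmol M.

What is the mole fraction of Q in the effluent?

For M: n = n₀ − 2ξ → 43.9 = 100.7 − 2ξ, giving ξ = 28.4 kmol.
Outlet amounts (n = n₀ + ν ξ):
  M: 100.7 − 2(28.4) = 43.9
  Q: 0 + 1(28.4) = 28.4
Total out = 72.3 kmol; y_Q = 28.4 / 72.3 = 0.3928.

0.393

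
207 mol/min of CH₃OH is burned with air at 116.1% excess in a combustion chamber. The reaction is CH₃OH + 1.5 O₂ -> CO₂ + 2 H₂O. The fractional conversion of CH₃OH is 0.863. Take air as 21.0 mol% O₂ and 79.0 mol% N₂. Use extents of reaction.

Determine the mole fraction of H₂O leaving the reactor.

Stoichiometric O₂ = 1.5 × 207 = 310.5 mol/min; O₂ fed = 310.5 × 2.161 = 671 mol/min.
N₂ fed = 671 × 79/21 = 2524 mol/min.
Fuel reacted = 0.863 × 207 → ξ = 178.6 mol/min.
Outlet (n = n₀ + ν ξ):
  CH₃OH: 207 − 1(178.6) = 28.36
  O₂: 671 − 1.5(178.6) = 403
  N₂: 2524 (inert)
  CO₂: 0 + 1(178.6) = 178.6
  H₂O: 0 + 2(178.6) = 357.3
Total out = 3492 mol/min; y_H₂O = 357.3 / 3492 = 0.1023.

0.102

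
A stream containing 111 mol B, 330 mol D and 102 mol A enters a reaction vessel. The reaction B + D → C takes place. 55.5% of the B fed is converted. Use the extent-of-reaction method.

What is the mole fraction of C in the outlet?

B reacted = 0.555 × 111 = 61.61 mol; ν_B = −1, so ξ = 61.61/1 = 61.61 mol.
Outlet amounts (n = n₀ + ν ξ):
  B: 111 − 1(61.61) = 49.39
  D: 330 − 1(61.61) = 268.4
  C: 0 + 1(61.61) = 61.61
  A: 102 (inert)
Total out = 481.4 mol; y_C = 61.61 / 481.4 = 0.128.

0.128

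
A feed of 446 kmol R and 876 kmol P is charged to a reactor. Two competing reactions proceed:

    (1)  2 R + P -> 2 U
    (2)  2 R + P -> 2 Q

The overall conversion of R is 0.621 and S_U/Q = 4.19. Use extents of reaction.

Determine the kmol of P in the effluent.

738 kmol

Conversion of R: R consumed = 0.621 × 446 = 277 kmol = 2ξ₁ + 2ξ₂.
Selectivity: 2ξ₁ / (2ξ₂) = 4.19 → ξ₁ = 4.19 ξ₂.
Substitute: (2·4.19 + 2) ξ₂ = 277 → ξ₂ = 26.68 kmol, ξ₁ = 111.8 kmol.
Outlet amounts (n = n₀ + Σ ν·ξ):
  R: 446 − 2(111.8) − 2(26.68) = 169
  P: 876 − 1(111.8) − 1(26.68) = 737.5
  U: 0 + 2(111.8) = 223.6
  Q: 0 + 2(26.68) = 53.37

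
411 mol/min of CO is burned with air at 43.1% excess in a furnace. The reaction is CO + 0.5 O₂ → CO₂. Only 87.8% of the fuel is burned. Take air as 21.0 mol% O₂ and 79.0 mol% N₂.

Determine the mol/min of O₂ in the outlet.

114 mol/min

Stoichiometric O₂ = 0.5 × 411 = 205.5 mol/min; O₂ fed = 205.5 × 1.431 = 294.1 mol/min.
N₂ fed = 294.1 × 79/21 = 1106 mol/min.
Fuel reacted = 0.878 × 411 → ξ = 360.9 mol/min.
Outlet (n = n₀ + ν ξ):
  CO: 411 − 1(360.9) = 50.14
  O₂: 294.1 − 0.5(360.9) = 113.6
  N₂: 1106 (inert)
  CO₂: 0 + 1(360.9) = 360.9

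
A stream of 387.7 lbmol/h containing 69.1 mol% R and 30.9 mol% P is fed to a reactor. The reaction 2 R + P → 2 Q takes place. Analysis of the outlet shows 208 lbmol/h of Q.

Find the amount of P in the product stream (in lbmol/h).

15.8 lbmol/h

For Q: n = n₀ + 2ξ → 208 = 0 + 2ξ, giving ξ = 104 lbmol/h.
Outlet amounts (n = n₀ + ν ξ):
  R: 267.9 − 2(104) = 59.9
  P: 119.8 − 1(104) = 15.8
  Q: 0 + 2(104) = 208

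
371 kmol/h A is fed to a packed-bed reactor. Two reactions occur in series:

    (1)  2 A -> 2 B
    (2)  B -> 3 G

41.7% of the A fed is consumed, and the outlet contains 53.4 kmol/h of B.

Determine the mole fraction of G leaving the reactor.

Conversion of A: A consumed = 2ξ₁ = 0.417 × 371 → ξ₁ = 77.35 kmol/h.
B balance: n_B = 0 + 2ξ₁ − 1ξ₂ = 53.4 → ξ₂ = (2·77.35 − 53.4)/1 = 101.3 kmol/h.
Outlet amounts (n = n₀ + Σ ν·ξ):
  A: 371 − 2(77.35) = 216.3
  B: 0 + 2(77.35) − 1(101.3) = 53.4
  G: 0 + 3(101.3) = 303.9
Total out = 573.6 kmol/h; y_G = 303.9 / 573.6 = 0.5298.

0.53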